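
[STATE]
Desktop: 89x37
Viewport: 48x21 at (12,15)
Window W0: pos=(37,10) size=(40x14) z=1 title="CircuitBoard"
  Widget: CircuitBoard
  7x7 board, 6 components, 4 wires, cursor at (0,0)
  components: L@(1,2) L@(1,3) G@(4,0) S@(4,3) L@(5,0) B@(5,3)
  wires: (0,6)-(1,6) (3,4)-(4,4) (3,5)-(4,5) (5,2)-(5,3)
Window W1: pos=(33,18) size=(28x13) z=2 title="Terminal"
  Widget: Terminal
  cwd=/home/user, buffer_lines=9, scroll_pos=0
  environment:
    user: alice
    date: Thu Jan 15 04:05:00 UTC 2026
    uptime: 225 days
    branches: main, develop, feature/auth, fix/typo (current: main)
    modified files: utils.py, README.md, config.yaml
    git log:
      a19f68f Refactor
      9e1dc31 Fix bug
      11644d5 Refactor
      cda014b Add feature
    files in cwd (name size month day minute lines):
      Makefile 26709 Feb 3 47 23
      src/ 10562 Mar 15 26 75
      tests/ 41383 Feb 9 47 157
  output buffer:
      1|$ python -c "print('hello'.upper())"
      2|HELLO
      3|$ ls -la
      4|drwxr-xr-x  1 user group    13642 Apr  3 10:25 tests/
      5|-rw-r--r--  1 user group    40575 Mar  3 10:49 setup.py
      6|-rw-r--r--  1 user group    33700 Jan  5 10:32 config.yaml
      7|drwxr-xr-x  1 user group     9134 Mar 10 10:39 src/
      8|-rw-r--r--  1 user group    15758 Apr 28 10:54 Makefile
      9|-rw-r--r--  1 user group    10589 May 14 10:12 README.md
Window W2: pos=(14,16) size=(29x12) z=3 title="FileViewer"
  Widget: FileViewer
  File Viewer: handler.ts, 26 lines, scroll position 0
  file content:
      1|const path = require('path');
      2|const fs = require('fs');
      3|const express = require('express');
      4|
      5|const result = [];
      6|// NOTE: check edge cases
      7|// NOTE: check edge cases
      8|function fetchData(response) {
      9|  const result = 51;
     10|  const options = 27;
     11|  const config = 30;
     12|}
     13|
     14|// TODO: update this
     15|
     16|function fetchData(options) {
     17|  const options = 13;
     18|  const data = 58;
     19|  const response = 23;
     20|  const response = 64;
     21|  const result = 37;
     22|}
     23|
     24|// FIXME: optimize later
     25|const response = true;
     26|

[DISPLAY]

                         ┃                      
  ┏━━━━━━━━━━━━━━━━━━━━━━━━━━━┓       L   L     
  ┃ FileViewer                ┃                 
  ┠───────────────────────────┨━━━━━━━━━━━━━━━━━
  ┃const path = require('path▲┃                 
  ┃const fs = require('fs'); █┃─────────────────
  ┃const express = require('e░┃-c "print('hello'
  ┃                          ░┃                 
  ┃const result = [];        ░┃                 
  ┃// NOTE: check edge cases ░┃x  1 user group  
  ┃// NOTE: check edge cases ░┃-  1 user group  
  ┃function fetchData(respons▼┃-  1 user group  
  ┗━━━━━━━━━━━━━━━━━━━━━━━━━━━┛x  1 user group  
                     ┃-rw-r--r--  1 user group  
                     ┃-rw-r--r--  1 user group  
                     ┗━━━━━━━━━━━━━━━━━━━━━━━━━━
                                                
                                                
                                                
                                                
                                                


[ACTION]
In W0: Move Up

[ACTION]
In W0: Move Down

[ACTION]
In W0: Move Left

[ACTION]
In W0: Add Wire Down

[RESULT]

                         ┃                      
  ┏━━━━━━━━━━━━━━━━━━━━━━━━━━━┓]      L   L     
  ┃ FileViewer                ┃                 
  ┠───────────────────────────┨━━━━━━━━━━━━━━━━━
  ┃const path = require('path▲┃                 
  ┃const fs = require('fs'); █┃─────────────────
  ┃const express = require('e░┃-c "print('hello'
  ┃                          ░┃                 
  ┃const result = [];        ░┃                 
  ┃// NOTE: check edge cases ░┃x  1 user group  
  ┃// NOTE: check edge cases ░┃-  1 user group  
  ┃function fetchData(respons▼┃-  1 user group  
  ┗━━━━━━━━━━━━━━━━━━━━━━━━━━━┛x  1 user group  
                     ┃-rw-r--r--  1 user group  
                     ┃-rw-r--r--  1 user group  
                     ┗━━━━━━━━━━━━━━━━━━━━━━━━━━
                                                
                                                
                                                
                                                
                                                


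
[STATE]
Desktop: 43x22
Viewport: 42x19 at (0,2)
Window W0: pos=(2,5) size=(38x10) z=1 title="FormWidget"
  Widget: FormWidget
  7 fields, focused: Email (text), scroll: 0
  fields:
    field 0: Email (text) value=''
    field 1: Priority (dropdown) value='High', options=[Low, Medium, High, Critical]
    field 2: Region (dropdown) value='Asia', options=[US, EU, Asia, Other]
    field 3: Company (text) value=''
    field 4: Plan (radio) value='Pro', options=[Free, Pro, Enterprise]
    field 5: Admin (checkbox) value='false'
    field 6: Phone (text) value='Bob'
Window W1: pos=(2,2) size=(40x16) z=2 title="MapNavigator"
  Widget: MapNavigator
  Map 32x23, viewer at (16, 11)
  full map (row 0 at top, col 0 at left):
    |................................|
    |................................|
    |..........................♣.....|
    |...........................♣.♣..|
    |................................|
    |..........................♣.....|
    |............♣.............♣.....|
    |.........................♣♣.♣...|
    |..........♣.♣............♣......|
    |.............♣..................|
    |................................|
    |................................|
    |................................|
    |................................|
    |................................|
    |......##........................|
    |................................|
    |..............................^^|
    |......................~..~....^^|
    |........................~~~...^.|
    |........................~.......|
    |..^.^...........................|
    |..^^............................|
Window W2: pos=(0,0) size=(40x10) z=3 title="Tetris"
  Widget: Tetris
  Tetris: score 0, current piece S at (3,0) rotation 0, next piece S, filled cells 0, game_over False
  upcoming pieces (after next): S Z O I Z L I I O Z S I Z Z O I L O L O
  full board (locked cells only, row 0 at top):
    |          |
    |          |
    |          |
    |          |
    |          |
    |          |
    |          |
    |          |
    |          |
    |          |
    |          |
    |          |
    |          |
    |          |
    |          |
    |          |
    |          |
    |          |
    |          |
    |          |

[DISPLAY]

┠──────────────────────────────────────┨━┓
┃          │Next:                      ┃ ┃
┃          │ ░░                        ┃─┨
┃          │░░                         ┃ ┃
┃          │                           ┃ ┃
┃          │                           ┃ ┃
┃          │                           ┃ ┃
┗━━━━━━━━━━━━━━━━━━━━━━━━━━━━━━━━━━━━━━┛ ┃
  ┃   ................................   ┃
  ┃   ................@...............   ┃
  ┃   ................................   ┃
  ┃   ................................   ┃
  ┃   ................................   ┃
  ┃   ......##........................   ┃
  ┃   ................................   ┃
  ┗━━━━━━━━━━━━━━━━━━━━━━━━━━━━━━━━━━━━━━┛
                                          
                                          
                                          


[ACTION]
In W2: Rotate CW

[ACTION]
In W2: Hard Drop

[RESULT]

┠──────────────────────────────────────┨━┓
┃          │Next:                      ┃ ┃
┃          │ ░░                        ┃─┨
┃          │░░                         ┃ ┃
┃   ░      │                           ┃ ┃
┃   ░░     │                           ┃ ┃
┃    ░     │                           ┃ ┃
┗━━━━━━━━━━━━━━━━━━━━━━━━━━━━━━━━━━━━━━┛ ┃
  ┃   ................................   ┃
  ┃   ................@...............   ┃
  ┃   ................................   ┃
  ┃   ................................   ┃
  ┃   ................................   ┃
  ┃   ......##........................   ┃
  ┃   ................................   ┃
  ┗━━━━━━━━━━━━━━━━━━━━━━━━━━━━━━━━━━━━━━┛
                                          
                                          
                                          


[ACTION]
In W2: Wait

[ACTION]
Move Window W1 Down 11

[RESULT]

┠──────────────────────────────────────┨  
┃          │Next:                      ┃  
┃          │ ░░                        ┃  
┃          │░░                         ┃  
┃   ░      │                           ┃━┓
┃   ░░     │                           ┃ ┃
┃    ░     │                           ┃─┨
┗━━━━━━━━━━━━━━━━━━━━━━━━━━━━━━━━━━━━━━┛ ┃
  ┃   ............♣.............♣.....   ┃
  ┃   .........................♣♣.♣...   ┃
  ┃   ..........♣.♣............♣......   ┃
  ┃   .............♣..................   ┃
  ┃   ................................   ┃
  ┃   ................@...............   ┃
  ┃   ................................   ┃
  ┃   ................................   ┃
  ┃   ................................   ┃
  ┃   ......##........................   ┃
  ┃   ................................   ┃


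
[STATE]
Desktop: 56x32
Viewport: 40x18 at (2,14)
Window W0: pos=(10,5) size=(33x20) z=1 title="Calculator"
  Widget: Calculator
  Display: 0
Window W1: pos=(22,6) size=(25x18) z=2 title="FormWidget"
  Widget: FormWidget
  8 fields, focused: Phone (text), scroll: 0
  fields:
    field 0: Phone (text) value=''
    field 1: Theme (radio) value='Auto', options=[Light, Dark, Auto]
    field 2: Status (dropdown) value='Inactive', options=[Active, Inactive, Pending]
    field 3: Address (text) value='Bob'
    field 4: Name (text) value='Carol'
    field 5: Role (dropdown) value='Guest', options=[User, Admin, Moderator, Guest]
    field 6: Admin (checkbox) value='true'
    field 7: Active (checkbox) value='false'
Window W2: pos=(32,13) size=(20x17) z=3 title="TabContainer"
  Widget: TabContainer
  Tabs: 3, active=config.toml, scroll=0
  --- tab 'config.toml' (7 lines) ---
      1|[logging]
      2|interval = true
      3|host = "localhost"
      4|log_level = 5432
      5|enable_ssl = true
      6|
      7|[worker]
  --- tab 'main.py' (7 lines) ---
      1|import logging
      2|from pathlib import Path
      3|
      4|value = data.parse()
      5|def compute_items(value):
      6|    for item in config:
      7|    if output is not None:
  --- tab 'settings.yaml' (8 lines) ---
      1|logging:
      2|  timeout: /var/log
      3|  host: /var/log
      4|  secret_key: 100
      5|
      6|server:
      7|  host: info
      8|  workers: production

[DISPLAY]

        ┃│ 1 │ 2 │ 3┃  Role:  ┃ TabConta
        ┃├───┼───┼──┃  Admin: ┠─────────
        ┃│ 0 │ . │ =┃  Active:┃[config.t
        ┃├───┼───┼──┃         ┃─────────
        ┃│ C │ MC│ M┃         ┃[logging]
        ┃└───┴───┴──┃         ┃interval 
        ┃           ┃         ┃host = "l
        ┃           ┃         ┃log_level
        ┃           ┃         ┃enable_ss
        ┃           ┗━━━━━━━━━┃         
        ┗━━━━━━━━━━━━━━━━━━━━━┃[worker] 
                              ┃         
                              ┃         
                              ┃         
                              ┃         
                              ┗━━━━━━━━━
                                        
                                        


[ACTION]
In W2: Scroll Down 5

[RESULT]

        ┃│ 1 │ 2 │ 3┃  Role:  ┃ TabConta
        ┃├───┼───┼──┃  Admin: ┠─────────
        ┃│ 0 │ . │ =┃  Active:┃[config.t
        ┃├───┼───┼──┃         ┃─────────
        ┃│ C │ MC│ M┃         ┃         
        ┃└───┴───┴──┃         ┃[worker] 
        ┃           ┃         ┃         
        ┃           ┃         ┃         
        ┃           ┃         ┃         
        ┃           ┗━━━━━━━━━┃         
        ┗━━━━━━━━━━━━━━━━━━━━━┃         
                              ┃         
                              ┃         
                              ┃         
                              ┃         
                              ┗━━━━━━━━━
                                        
                                        


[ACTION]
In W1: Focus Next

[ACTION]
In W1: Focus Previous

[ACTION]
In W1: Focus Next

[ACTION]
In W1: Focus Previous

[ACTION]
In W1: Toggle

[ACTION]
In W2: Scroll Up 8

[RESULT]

        ┃│ 1 │ 2 │ 3┃  Role:  ┃ TabConta
        ┃├───┼───┼──┃  Admin: ┠─────────
        ┃│ 0 │ . │ =┃  Active:┃[config.t
        ┃├───┼───┼──┃         ┃─────────
        ┃│ C │ MC│ M┃         ┃[logging]
        ┃└───┴───┴──┃         ┃interval 
        ┃           ┃         ┃host = "l
        ┃           ┃         ┃log_level
        ┃           ┃         ┃enable_ss
        ┃           ┗━━━━━━━━━┃         
        ┗━━━━━━━━━━━━━━━━━━━━━┃[worker] 
                              ┃         
                              ┃         
                              ┃         
                              ┃         
                              ┗━━━━━━━━━
                                        
                                        


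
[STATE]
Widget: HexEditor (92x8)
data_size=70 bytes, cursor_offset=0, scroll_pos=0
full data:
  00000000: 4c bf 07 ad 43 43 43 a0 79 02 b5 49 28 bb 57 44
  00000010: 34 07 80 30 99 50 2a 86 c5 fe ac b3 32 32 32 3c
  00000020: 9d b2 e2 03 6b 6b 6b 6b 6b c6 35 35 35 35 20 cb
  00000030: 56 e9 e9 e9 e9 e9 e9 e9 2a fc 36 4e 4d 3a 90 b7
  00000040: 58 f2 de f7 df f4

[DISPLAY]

00000000  4C bf 07 ad 43 43 43 a0  79 02 b5 49 28 bb 57 44  |L...CCC.y..I(.WD|              
00000010  34 07 80 30 99 50 2a 86  c5 fe ac b3 32 32 32 3c  |4..0.P*.....222<|              
00000020  9d b2 e2 03 6b 6b 6b 6b  6b c6 35 35 35 35 20 cb  |....kkkkk.5555 .|              
00000030  56 e9 e9 e9 e9 e9 e9 e9  2a fc 36 4e 4d 3a 90 b7  |V.......*.6NM:..|              
00000040  58 f2 de f7 df f4                                 |X.....          |              
                                                                                            
                                                                                            
                                                                                            


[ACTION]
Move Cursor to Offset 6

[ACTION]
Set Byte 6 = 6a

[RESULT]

00000000  4c bf 07 ad 43 43 6A a0  79 02 b5 49 28 bb 57 44  |L...CCj.y..I(.WD|              
00000010  34 07 80 30 99 50 2a 86  c5 fe ac b3 32 32 32 3c  |4..0.P*.....222<|              
00000020  9d b2 e2 03 6b 6b 6b 6b  6b c6 35 35 35 35 20 cb  |....kkkkk.5555 .|              
00000030  56 e9 e9 e9 e9 e9 e9 e9  2a fc 36 4e 4d 3a 90 b7  |V.......*.6NM:..|              
00000040  58 f2 de f7 df f4                                 |X.....          |              
                                                                                            
                                                                                            
                                                                                            


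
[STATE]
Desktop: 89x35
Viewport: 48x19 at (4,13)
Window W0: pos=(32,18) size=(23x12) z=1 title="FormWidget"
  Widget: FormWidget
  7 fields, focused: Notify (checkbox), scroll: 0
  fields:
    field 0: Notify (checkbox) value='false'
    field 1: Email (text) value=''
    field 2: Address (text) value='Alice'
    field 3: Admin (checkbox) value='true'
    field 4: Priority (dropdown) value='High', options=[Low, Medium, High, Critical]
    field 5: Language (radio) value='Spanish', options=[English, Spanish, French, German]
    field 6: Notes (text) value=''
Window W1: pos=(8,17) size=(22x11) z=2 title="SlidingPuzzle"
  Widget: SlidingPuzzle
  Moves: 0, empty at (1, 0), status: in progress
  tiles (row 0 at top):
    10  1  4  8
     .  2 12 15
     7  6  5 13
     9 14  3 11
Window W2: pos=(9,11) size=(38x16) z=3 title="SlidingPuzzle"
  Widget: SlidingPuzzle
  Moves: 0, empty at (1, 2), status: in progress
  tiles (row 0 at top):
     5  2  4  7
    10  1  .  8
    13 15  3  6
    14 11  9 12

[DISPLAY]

     ┠────────────────────────────────────┨     
     ┃┌────┬────┬────┬────┐               ┃     
     ┃│  5 │  2 │  4 │  7 │               ┃     
     ┃├────┼────┼────┼────┤               ┃     
    ┏┃│ 10 │  1 │    │  8 │               ┃     
    ┃┃├────┼────┼────┼────┤               ┃━━━━━
    ┠┃│ 13 │ 15 │  3 │  6 │               ┃     
    ┃┃├────┼────┼────┼────┤               ┃─────
    ┃┃│ 14 │ 11 │  9 │ 12 │               ┃[ ]  
    ┃┃└────┴────┴────┴────┘               ┃[    
    ┃┃Moves: 0                            ┃[Alic
    ┃┃                                    ┃[x]  
    ┃┃                                    ┃[High
    ┃┗━━━━━━━━━━━━━━━━━━━━━━━━━━━━━━━━━━━━┛( ) E
    ┗━━━━━━━━━━━━━━━━━━━━┛  ┃  Notes:      [    
                            ┃                   
                            ┗━━━━━━━━━━━━━━━━━━━
                                                
                                                


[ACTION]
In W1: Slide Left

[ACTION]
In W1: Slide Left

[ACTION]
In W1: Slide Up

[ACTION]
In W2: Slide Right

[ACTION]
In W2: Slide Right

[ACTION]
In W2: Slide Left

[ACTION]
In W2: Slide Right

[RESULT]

     ┠────────────────────────────────────┨     
     ┃┌────┬────┬────┬────┐               ┃     
     ┃│  5 │  2 │  4 │  7 │               ┃     
     ┃├────┼────┼────┼────┤               ┃     
    ┏┃│    │ 10 │  1 │  8 │               ┃     
    ┃┃├────┼────┼────┼────┤               ┃━━━━━
    ┠┃│ 13 │ 15 │  3 │  6 │               ┃     
    ┃┃├────┼────┼────┼────┤               ┃─────
    ┃┃│ 14 │ 11 │  9 │ 12 │               ┃[ ]  
    ┃┃└────┴────┴────┴────┘               ┃[    
    ┃┃Moves: 4                            ┃[Alic
    ┃┃                                    ┃[x]  
    ┃┃                                    ┃[High
    ┃┗━━━━━━━━━━━━━━━━━━━━━━━━━━━━━━━━━━━━┛( ) E
    ┗━━━━━━━━━━━━━━━━━━━━┛  ┃  Notes:      [    
                            ┃                   
                            ┗━━━━━━━━━━━━━━━━━━━
                                                
                                                


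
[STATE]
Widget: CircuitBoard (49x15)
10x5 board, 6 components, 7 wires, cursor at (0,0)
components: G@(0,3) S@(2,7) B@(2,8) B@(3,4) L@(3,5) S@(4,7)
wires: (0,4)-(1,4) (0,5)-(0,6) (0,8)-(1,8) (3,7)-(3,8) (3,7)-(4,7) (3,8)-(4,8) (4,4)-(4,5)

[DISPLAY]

   0 1 2 3 4 5 6 7 8 9                           
0  [.]          G   ·   · ─ ·       ·            
                    │               │            
1                   ·               ·            
                                                 
2                               S   B            
                                                 
3                   B   L       · ─ ·            
                                │   │            
4                   · ─ ·       S   ·            
Cursor: (0,0)                                    
                                                 
                                                 
                                                 
                                                 


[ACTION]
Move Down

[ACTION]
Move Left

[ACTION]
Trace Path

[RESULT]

   0 1 2 3 4 5 6 7 8 9                           
0               G   ·   · ─ ·       ·            
                    │               │            
1  [.]              ·               ·            
                                                 
2                               S   B            
                                                 
3                   B   L       · ─ ·            
                                │   │            
4                   · ─ ·       S   ·            
Cursor: (1,0)  Trace: No connections             
                                                 
                                                 
                                                 
                                                 


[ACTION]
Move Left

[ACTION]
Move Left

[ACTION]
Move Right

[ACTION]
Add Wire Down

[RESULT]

   0 1 2 3 4 5 6 7 8 9                           
0               G   ·   · ─ ·       ·            
                    │               │            
1      [.]          ·               ·            
        │                                        
2       ·                       S   B            
                                                 
3                   B   L       · ─ ·            
                                │   │            
4                   · ─ ·       S   ·            
Cursor: (1,1)  Trace: No connections             
                                                 
                                                 
                                                 
                                                 


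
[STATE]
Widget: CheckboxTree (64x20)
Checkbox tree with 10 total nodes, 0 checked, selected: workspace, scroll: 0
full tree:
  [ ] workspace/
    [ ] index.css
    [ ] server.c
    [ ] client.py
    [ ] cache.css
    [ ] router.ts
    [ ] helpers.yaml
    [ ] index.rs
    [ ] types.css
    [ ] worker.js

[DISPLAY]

>[ ] workspace/                                                 
   [ ] index.css                                                
   [ ] server.c                                                 
   [ ] client.py                                                
   [ ] cache.css                                                
   [ ] router.ts                                                
   [ ] helpers.yaml                                             
   [ ] index.rs                                                 
   [ ] types.css                                                
   [ ] worker.js                                                
                                                                
                                                                
                                                                
                                                                
                                                                
                                                                
                                                                
                                                                
                                                                
                                                                


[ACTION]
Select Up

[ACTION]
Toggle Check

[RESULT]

>[x] workspace/                                                 
   [x] index.css                                                
   [x] server.c                                                 
   [x] client.py                                                
   [x] cache.css                                                
   [x] router.ts                                                
   [x] helpers.yaml                                             
   [x] index.rs                                                 
   [x] types.css                                                
   [x] worker.js                                                
                                                                
                                                                
                                                                
                                                                
                                                                
                                                                
                                                                
                                                                
                                                                
                                                                


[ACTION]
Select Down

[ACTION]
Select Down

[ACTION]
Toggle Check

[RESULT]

 [-] workspace/                                                 
   [x] index.css                                                
>  [ ] server.c                                                 
   [x] client.py                                                
   [x] cache.css                                                
   [x] router.ts                                                
   [x] helpers.yaml                                             
   [x] index.rs                                                 
   [x] types.css                                                
   [x] worker.js                                                
                                                                
                                                                
                                                                
                                                                
                                                                
                                                                
                                                                
                                                                
                                                                
                                                                


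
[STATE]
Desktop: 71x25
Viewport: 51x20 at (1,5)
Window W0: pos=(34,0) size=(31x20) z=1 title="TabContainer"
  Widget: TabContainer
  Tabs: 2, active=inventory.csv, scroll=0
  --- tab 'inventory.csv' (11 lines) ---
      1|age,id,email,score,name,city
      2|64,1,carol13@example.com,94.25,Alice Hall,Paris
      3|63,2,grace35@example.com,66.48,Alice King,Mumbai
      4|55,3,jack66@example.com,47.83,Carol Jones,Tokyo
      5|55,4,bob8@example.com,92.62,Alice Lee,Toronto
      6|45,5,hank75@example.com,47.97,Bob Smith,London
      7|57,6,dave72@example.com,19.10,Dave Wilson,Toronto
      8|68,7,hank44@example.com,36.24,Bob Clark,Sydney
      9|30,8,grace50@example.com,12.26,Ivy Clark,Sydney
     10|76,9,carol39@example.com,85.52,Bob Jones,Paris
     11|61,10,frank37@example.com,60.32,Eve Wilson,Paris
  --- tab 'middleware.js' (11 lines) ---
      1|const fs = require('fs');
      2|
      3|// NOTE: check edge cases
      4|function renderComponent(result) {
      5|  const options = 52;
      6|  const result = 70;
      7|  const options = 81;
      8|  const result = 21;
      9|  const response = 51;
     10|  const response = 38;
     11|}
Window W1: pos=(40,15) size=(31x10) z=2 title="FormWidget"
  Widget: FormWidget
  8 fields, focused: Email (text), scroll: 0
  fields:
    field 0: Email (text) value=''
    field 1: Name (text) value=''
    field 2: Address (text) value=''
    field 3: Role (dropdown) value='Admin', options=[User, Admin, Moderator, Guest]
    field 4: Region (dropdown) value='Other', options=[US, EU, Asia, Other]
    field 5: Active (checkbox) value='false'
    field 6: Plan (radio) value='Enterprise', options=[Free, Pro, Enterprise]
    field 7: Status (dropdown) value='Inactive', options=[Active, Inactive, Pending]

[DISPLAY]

                                 ┃age,id,email,scor
                                 ┃64,1,carol13@exam
                                 ┃63,2,grace35@exam
                                 ┃55,3,jack66@examp
                                 ┃55,4,bob8@example
                                 ┃45,5,hank75@examp
                                 ┃57,6,dave72@examp
                                 ┃68,7,hank44@examp
                                 ┃30,8,grace50@exam
                                 ┃76,9,carol39@exam
                                 ┃61,10┏━━━━━━━━━━━
                                 ┃     ┃ FormWidget
                                 ┃     ┠───────────
                                 ┃     ┃> Email:   
                                 ┗━━━━━┃  Name:    
                                       ┃  Address: 
                                       ┃  Role:    
                                       ┃  Region:  
                                       ┃  Active:  
                                       ┗━━━━━━━━━━━


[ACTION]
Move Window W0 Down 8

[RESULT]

                                 ┏━━━━━━━━━━━━━━━━━
                                 ┃ TabContainer    
                                 ┠─────────────────
                                 ┃[inventory.csv]│ 
                                 ┃─────────────────
                                 ┃age,id,email,scor
                                 ┃64,1,carol13@exam
                                 ┃63,2,grace35@exam
                                 ┃55,3,jack66@examp
                                 ┃55,4,bob8@example
                                 ┃45,5,┏━━━━━━━━━━━
                                 ┃57,6,┃ FormWidget
                                 ┃68,7,┠───────────
                                 ┃30,8,┃> Email:   
                                 ┃76,9,┃  Name:    
                                 ┃61,10┃  Address: 
                                 ┃     ┃  Role:    
                                 ┃     ┃  Region:  
                                 ┃     ┃  Active:  
                                 ┗━━━━━┗━━━━━━━━━━━


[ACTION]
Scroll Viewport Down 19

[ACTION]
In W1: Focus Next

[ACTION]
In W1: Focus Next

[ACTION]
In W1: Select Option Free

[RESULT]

                                 ┏━━━━━━━━━━━━━━━━━
                                 ┃ TabContainer    
                                 ┠─────────────────
                                 ┃[inventory.csv]│ 
                                 ┃─────────────────
                                 ┃age,id,email,scor
                                 ┃64,1,carol13@exam
                                 ┃63,2,grace35@exam
                                 ┃55,3,jack66@examp
                                 ┃55,4,bob8@example
                                 ┃45,5,┏━━━━━━━━━━━
                                 ┃57,6,┃ FormWidget
                                 ┃68,7,┠───────────
                                 ┃30,8,┃  Email:   
                                 ┃76,9,┃  Name:    
                                 ┃61,10┃> Address: 
                                 ┃     ┃  Role:    
                                 ┃     ┃  Region:  
                                 ┃     ┃  Active:  
                                 ┗━━━━━┗━━━━━━━━━━━


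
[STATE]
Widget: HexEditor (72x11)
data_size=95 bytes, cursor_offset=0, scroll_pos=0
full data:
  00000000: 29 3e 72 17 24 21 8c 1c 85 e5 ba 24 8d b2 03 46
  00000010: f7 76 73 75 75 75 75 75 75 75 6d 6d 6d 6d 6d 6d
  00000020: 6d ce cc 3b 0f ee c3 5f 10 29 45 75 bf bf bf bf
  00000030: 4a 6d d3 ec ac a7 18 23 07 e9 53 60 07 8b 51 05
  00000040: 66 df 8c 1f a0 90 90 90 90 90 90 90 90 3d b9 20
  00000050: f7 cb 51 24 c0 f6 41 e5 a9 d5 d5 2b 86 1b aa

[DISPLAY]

00000000  29 3e 72 17 24 21 8c 1c  85 e5 ba 24 8d b2 03 46  |)>r.$!.....
00000010  f7 76 73 75 75 75 75 75  75 75 6d 6d 6d 6d 6d 6d  |.vsuuuuuuum
00000020  6d ce cc 3b 0f ee c3 5f  10 29 45 75 bf bf bf bf  |m..;..._.)E
00000030  4a 6d d3 ec ac a7 18 23  07 e9 53 60 07 8b 51 05  |Jm.....#..S
00000040  66 df 8c 1f a0 90 90 90  90 90 90 90 90 3d b9 20  |f..........
00000050  f7 cb 51 24 c0 f6 41 e5  a9 d5 d5 2b 86 1b aa     |..Q$..A....
                                                                        
                                                                        
                                                                        
                                                                        
                                                                        


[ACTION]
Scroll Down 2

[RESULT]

00000020  6d ce cc 3b 0f ee c3 5f  10 29 45 75 bf bf bf bf  |m..;..._.)E
00000030  4a 6d d3 ec ac a7 18 23  07 e9 53 60 07 8b 51 05  |Jm.....#..S
00000040  66 df 8c 1f a0 90 90 90  90 90 90 90 90 3d b9 20  |f..........
00000050  f7 cb 51 24 c0 f6 41 e5  a9 d5 d5 2b 86 1b aa     |..Q$..A....
                                                                        
                                                                        
                                                                        
                                                                        
                                                                        
                                                                        
                                                                        


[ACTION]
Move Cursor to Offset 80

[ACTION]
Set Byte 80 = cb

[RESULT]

00000020  6d ce cc 3b 0f ee c3 5f  10 29 45 75 bf bf bf bf  |m..;..._.)E
00000030  4a 6d d3 ec ac a7 18 23  07 e9 53 60 07 8b 51 05  |Jm.....#..S
00000040  66 df 8c 1f a0 90 90 90  90 90 90 90 90 3d b9 20  |f..........
00000050  CB cb 51 24 c0 f6 41 e5  a9 d5 d5 2b 86 1b aa     |..Q$..A....
                                                                        
                                                                        
                                                                        
                                                                        
                                                                        
                                                                        
                                                                        


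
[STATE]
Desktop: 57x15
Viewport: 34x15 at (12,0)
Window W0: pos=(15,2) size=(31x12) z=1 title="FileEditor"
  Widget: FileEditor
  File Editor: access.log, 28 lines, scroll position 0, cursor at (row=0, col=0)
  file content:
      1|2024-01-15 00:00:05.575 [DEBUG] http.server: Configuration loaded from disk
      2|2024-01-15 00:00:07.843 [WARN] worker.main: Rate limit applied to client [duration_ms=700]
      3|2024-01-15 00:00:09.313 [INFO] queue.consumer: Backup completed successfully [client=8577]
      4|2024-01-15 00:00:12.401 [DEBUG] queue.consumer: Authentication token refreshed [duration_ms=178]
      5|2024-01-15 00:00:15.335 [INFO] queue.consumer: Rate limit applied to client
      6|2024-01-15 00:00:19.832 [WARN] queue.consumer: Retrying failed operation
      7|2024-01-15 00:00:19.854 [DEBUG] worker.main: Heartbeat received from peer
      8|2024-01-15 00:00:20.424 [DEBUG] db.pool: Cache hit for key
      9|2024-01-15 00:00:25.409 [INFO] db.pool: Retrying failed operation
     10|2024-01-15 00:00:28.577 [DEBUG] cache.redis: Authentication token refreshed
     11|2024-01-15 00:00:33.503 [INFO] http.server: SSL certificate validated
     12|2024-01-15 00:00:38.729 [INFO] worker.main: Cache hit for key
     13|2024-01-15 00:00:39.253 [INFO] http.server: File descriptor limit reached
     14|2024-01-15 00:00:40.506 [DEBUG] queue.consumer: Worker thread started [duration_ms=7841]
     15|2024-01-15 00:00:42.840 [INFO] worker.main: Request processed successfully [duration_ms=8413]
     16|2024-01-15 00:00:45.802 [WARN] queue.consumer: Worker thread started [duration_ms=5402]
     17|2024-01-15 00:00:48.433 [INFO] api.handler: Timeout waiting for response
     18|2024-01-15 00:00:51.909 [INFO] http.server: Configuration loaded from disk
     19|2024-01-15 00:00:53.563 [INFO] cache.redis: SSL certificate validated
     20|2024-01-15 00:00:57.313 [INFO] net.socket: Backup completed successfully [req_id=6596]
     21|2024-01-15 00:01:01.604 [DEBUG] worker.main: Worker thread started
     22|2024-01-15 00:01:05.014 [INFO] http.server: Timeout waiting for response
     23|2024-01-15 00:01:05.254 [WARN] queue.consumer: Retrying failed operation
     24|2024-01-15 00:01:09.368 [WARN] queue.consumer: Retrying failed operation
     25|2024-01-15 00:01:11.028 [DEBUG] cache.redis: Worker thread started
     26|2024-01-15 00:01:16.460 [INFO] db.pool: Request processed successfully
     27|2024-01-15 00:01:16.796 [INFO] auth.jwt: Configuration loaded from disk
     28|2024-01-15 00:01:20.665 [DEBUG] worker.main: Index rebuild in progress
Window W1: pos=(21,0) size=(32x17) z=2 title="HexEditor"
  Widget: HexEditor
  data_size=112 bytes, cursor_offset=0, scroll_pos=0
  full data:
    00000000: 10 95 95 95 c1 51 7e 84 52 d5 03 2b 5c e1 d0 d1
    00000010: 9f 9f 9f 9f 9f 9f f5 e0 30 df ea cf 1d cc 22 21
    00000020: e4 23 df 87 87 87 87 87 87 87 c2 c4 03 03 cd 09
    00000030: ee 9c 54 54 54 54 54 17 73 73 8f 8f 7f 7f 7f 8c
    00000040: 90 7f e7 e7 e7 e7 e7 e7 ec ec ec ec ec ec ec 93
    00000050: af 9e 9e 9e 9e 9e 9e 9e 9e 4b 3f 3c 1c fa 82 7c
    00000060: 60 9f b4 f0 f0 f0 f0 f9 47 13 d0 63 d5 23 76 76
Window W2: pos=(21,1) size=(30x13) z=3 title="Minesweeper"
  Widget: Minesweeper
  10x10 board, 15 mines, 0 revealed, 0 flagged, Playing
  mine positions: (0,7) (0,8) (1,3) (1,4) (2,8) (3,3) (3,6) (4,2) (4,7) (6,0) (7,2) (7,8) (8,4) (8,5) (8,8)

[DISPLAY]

         ┏━━━━━━━━━━━━━━━━━━━━━━━━
         ┏━━━━━━━━━━━━━━━━━━━━━━━━
   ┏━━━━━┃ Minesweeper            
   ┃ File┠────────────────────────
   ┠─────┃■■■■■■■■■■              
   ┃█024-┃■■■■■■■■■■              
   ┃2024-┃■■■■■■■■■■              
   ┃2024-┃■■■■■■■■■■              
   ┃2024-┃■■■■■■■■■■              
   ┃2024-┃■■■■■■■■■■              
   ┃2024-┃■■■■■■■■■■              
   ┃2024-┃■■■■■■■■■■              
   ┃2024-┃■■■■■■■■■■              
   ┗━━━━━┗━━━━━━━━━━━━━━━━━━━━━━━━
         ┃                        


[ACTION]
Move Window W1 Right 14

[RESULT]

             ┏━━━━━━━━━━━━━━━━━━━━
         ┏━━━━━━━━━━━━━━━━━━━━━━━━
   ┏━━━━━┃ Minesweeper            
   ┃ File┠────────────────────────
   ┠─────┃■■■■■■■■■■              
   ┃█024-┃■■■■■■■■■■              
   ┃2024-┃■■■■■■■■■■              
   ┃2024-┃■■■■■■■■■■              
   ┃2024-┃■■■■■■■■■■              
   ┃2024-┃■■■■■■■■■■              
   ┃2024-┃■■■■■■■■■■              
   ┃2024-┃■■■■■■■■■■              
   ┃2024-┃■■■■■■■■■■              
   ┗━━━━━┗━━━━━━━━━━━━━━━━━━━━━━━━
             ┃                    


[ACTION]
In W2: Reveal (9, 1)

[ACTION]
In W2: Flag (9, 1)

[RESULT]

             ┏━━━━━━━━━━━━━━━━━━━━
         ┏━━━━━━━━━━━━━━━━━━━━━━━━
   ┏━━━━━┃ Minesweeper            
   ┃ File┠────────────────────────
   ┠─────┃■■■■■■■■■■              
   ┃█024-┃■■■■■■■■■■              
   ┃2024-┃■■■■■■■■■■              
   ┃2024-┃■■■■■■■■■■              
   ┃2024-┃■■■■■■■■■■              
   ┃2024-┃■■■■■■■■■■              
   ┃2024-┃■■■■■■■■■■              
   ┃2024-┃12■■■■■■■■              
   ┃2024-┃ 112■■■■■■              
   ┗━━━━━┗━━━━━━━━━━━━━━━━━━━━━━━━
             ┃                    


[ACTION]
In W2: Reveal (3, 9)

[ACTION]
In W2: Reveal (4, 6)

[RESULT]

             ┏━━━━━━━━━━━━━━━━━━━━
         ┏━━━━━━━━━━━━━━━━━━━━━━━━
   ┏━━━━━┃ Minesweeper            
   ┃ File┠────────────────────────
   ┠─────┃■■■■■■■■■■              
   ┃█024-┃■■■■■■■■■■              
   ┃2024-┃■■■■■■■■■■              
   ┃2024-┃■■■■■■■■■1              
   ┃2024-┃■■■■■■2■■■              
   ┃2024-┃■■■■■■■■■■              
   ┃2024-┃■■■■■■■■■■              
   ┃2024-┃12■■■■■■■■              
   ┃2024-┃ 112■■■■■■              
   ┗━━━━━┗━━━━━━━━━━━━━━━━━━━━━━━━
             ┃                    
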